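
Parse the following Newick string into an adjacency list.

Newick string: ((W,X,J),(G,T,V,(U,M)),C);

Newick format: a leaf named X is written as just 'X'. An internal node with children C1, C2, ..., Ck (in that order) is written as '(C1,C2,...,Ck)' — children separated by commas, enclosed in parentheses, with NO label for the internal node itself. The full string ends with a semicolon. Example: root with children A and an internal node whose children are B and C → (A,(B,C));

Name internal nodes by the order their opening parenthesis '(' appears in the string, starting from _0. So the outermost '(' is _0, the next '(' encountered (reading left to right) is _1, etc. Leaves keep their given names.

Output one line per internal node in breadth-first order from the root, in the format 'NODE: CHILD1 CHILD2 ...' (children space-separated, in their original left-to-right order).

Answer: _0: _1 _2 C
_1: W X J
_2: G T V _3
_3: U M

Derivation:
Input: ((W,X,J),(G,T,V,(U,M)),C);
Scanning left-to-right, naming '(' by encounter order:
  pos 0: '(' -> open internal node _0 (depth 1)
  pos 1: '(' -> open internal node _1 (depth 2)
  pos 7: ')' -> close internal node _1 (now at depth 1)
  pos 9: '(' -> open internal node _2 (depth 2)
  pos 16: '(' -> open internal node _3 (depth 3)
  pos 20: ')' -> close internal node _3 (now at depth 2)
  pos 21: ')' -> close internal node _2 (now at depth 1)
  pos 24: ')' -> close internal node _0 (now at depth 0)
Total internal nodes: 4
BFS adjacency from root:
  _0: _1 _2 C
  _1: W X J
  _2: G T V _3
  _3: U M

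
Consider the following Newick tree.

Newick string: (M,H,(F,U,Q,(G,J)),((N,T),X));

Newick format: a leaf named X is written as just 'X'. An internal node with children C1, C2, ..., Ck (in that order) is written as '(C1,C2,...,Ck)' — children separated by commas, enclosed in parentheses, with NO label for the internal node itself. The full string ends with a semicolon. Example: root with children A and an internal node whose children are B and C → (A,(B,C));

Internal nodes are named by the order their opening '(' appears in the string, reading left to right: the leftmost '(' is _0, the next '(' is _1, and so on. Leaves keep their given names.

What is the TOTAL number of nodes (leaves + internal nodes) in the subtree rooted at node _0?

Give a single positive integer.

Answer: 15

Derivation:
Newick: (M,H,(F,U,Q,(G,J)),((N,T),X));
Locate _0: it is the '(' at position 0 (the 1st '(' reading left to right).
Query: subtree rooted at _0
_0: subtree_size = 1 + 14
  M: subtree_size = 1 + 0
  H: subtree_size = 1 + 0
  _1: subtree_size = 1 + 6
    F: subtree_size = 1 + 0
    U: subtree_size = 1 + 0
    Q: subtree_size = 1 + 0
    _2: subtree_size = 1 + 2
      G: subtree_size = 1 + 0
      J: subtree_size = 1 + 0
  _3: subtree_size = 1 + 4
    _4: subtree_size = 1 + 2
      N: subtree_size = 1 + 0
      T: subtree_size = 1 + 0
    X: subtree_size = 1 + 0
Total subtree size of _0: 15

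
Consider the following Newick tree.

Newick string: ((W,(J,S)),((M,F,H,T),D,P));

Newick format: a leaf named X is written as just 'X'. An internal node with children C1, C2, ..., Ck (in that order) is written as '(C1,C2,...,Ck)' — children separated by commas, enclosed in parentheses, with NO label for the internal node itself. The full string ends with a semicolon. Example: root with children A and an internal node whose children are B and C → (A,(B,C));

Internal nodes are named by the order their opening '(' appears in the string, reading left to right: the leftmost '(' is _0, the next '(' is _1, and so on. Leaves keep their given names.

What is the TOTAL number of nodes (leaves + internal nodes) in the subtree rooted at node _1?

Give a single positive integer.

Answer: 5

Derivation:
Newick: ((W,(J,S)),((M,F,H,T),D,P));
Locate _1: it is the '(' at position 1 (the 2nd '(' reading left to right).
Query: subtree rooted at _1
_1: subtree_size = 1 + 4
  W: subtree_size = 1 + 0
  _2: subtree_size = 1 + 2
    J: subtree_size = 1 + 0
    S: subtree_size = 1 + 0
Total subtree size of _1: 5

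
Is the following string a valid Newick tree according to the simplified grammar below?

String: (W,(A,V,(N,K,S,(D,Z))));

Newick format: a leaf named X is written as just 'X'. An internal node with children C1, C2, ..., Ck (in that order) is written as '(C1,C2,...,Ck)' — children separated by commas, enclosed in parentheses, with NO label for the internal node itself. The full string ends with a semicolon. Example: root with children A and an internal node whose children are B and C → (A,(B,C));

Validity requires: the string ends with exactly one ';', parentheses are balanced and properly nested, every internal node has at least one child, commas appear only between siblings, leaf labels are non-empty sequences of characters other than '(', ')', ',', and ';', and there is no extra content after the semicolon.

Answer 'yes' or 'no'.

Input: (W,(A,V,(N,K,S,(D,Z))));
Paren balance: 4 '(' vs 4 ')' OK
Ends with single ';': True
Full parse: OK
Valid: True

Answer: yes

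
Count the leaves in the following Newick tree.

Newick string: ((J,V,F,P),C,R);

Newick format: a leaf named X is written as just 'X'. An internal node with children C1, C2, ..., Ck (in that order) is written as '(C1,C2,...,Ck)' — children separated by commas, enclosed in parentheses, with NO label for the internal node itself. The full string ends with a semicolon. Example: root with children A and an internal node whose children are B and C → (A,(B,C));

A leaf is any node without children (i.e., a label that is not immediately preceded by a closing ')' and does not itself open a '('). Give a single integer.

Newick: ((J,V,F,P),C,R);
Scan left-to-right; a leaf is any maximal label run not followed by '(':
  pos 2: leaf 'J' → count = 1
  pos 4: leaf 'V' → count = 2
  pos 6: leaf 'F' → count = 3
  pos 8: leaf 'P' → count = 4
  pos 11: leaf 'C' → count = 5
  pos 13: leaf 'R' → count = 6
Total leaves: 6

Answer: 6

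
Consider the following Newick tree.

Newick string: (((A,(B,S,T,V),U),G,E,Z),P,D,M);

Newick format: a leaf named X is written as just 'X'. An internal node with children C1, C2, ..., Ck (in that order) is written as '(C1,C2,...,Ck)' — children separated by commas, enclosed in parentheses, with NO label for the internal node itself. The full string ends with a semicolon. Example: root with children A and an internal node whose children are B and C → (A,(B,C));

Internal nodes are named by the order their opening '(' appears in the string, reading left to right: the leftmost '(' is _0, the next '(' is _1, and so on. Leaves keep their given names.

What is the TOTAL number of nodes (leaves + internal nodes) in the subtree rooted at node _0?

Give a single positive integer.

Answer: 16

Derivation:
Newick: (((A,(B,S,T,V),U),G,E,Z),P,D,M);
Locate _0: it is the '(' at position 0 (the 1st '(' reading left to right).
Query: subtree rooted at _0
_0: subtree_size = 1 + 15
  _1: subtree_size = 1 + 11
    _2: subtree_size = 1 + 7
      A: subtree_size = 1 + 0
      _3: subtree_size = 1 + 4
        B: subtree_size = 1 + 0
        S: subtree_size = 1 + 0
        T: subtree_size = 1 + 0
        V: subtree_size = 1 + 0
      U: subtree_size = 1 + 0
    G: subtree_size = 1 + 0
    E: subtree_size = 1 + 0
    Z: subtree_size = 1 + 0
  P: subtree_size = 1 + 0
  D: subtree_size = 1 + 0
  M: subtree_size = 1 + 0
Total subtree size of _0: 16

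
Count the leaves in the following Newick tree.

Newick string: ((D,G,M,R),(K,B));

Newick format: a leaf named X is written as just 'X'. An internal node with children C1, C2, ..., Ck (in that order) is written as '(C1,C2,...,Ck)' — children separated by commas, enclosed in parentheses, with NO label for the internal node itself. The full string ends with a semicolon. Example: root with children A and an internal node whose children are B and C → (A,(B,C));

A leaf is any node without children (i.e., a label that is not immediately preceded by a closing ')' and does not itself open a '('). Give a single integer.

Answer: 6

Derivation:
Newick: ((D,G,M,R),(K,B));
Scan left-to-right; a leaf is any maximal label run not followed by '(':
  pos 2: leaf 'D' → count = 1
  pos 4: leaf 'G' → count = 2
  pos 6: leaf 'M' → count = 3
  pos 8: leaf 'R' → count = 4
  pos 12: leaf 'K' → count = 5
  pos 14: leaf 'B' → count = 6
Total leaves: 6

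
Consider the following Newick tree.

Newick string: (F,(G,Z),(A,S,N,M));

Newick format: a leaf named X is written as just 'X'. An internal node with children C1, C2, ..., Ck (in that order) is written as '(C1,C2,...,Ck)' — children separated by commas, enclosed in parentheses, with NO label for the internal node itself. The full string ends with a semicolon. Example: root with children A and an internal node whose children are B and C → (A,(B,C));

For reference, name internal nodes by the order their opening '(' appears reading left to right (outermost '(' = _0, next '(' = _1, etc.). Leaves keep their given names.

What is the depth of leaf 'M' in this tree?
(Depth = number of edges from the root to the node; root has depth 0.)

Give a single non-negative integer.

Answer: 2

Derivation:
Newick: (F,(G,Z),(A,S,N,M));
Naming internals by '(' encounter order: outermost '(' = _0, next = _1, ...
Query node: M
Path from root: _0 -> _2 -> M
Depth of M: 2 (number of edges from root)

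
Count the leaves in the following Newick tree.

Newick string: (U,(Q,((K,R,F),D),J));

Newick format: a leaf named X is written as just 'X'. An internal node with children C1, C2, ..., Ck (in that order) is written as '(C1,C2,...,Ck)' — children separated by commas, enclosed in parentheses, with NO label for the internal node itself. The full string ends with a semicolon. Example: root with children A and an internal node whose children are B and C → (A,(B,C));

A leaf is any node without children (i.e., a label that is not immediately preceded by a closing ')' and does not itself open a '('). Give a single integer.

Answer: 7

Derivation:
Newick: (U,(Q,((K,R,F),D),J));
Scan left-to-right; a leaf is any maximal label run not followed by '(':
  pos 1: leaf 'U' → count = 1
  pos 4: leaf 'Q' → count = 2
  pos 8: leaf 'K' → count = 3
  pos 10: leaf 'R' → count = 4
  pos 12: leaf 'F' → count = 5
  pos 15: leaf 'D' → count = 6
  pos 18: leaf 'J' → count = 7
Total leaves: 7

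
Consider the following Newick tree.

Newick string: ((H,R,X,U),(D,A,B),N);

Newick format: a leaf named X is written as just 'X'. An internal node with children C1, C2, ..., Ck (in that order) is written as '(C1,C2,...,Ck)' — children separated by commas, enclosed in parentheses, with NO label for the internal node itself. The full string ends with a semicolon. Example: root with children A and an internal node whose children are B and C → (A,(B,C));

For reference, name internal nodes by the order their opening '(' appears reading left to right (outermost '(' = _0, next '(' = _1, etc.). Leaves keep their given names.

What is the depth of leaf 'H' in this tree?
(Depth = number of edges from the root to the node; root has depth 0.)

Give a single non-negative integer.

Answer: 2

Derivation:
Newick: ((H,R,X,U),(D,A,B),N);
Naming internals by '(' encounter order: outermost '(' = _0, next = _1, ...
Query node: H
Path from root: _0 -> _1 -> H
Depth of H: 2 (number of edges from root)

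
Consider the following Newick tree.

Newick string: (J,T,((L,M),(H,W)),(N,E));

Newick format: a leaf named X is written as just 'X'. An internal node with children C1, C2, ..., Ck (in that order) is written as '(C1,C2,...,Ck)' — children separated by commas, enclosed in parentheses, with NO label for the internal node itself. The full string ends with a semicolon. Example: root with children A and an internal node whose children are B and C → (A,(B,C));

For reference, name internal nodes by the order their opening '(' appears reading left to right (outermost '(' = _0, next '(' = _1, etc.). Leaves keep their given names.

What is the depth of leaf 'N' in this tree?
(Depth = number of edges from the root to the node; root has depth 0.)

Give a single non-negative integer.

Newick: (J,T,((L,M),(H,W)),(N,E));
Naming internals by '(' encounter order: outermost '(' = _0, next = _1, ...
Query node: N
Path from root: _0 -> _4 -> N
Depth of N: 2 (number of edges from root)

Answer: 2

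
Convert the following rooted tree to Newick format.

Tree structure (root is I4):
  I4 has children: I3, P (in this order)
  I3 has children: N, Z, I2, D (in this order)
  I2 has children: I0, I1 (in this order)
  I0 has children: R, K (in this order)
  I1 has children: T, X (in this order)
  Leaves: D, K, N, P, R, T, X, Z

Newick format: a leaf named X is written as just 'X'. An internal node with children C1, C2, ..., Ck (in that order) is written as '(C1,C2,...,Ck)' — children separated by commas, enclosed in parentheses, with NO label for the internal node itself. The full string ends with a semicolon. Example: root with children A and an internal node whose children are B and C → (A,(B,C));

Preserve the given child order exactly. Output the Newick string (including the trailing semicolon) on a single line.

internal I4 with children ['I3', 'P']
  internal I3 with children ['N', 'Z', 'I2', 'D']
    leaf 'N' → 'N'
    leaf 'Z' → 'Z'
    internal I2 with children ['I0', 'I1']
      internal I0 with children ['R', 'K']
        leaf 'R' → 'R'
        leaf 'K' → 'K'
      → '(R,K)'
      internal I1 with children ['T', 'X']
        leaf 'T' → 'T'
        leaf 'X' → 'X'
      → '(T,X)'
    → '((R,K),(T,X))'
    leaf 'D' → 'D'
  → '(N,Z,((R,K),(T,X)),D)'
  leaf 'P' → 'P'
→ '((N,Z,((R,K),(T,X)),D),P)'
Final: ((N,Z,((R,K),(T,X)),D),P);

Answer: ((N,Z,((R,K),(T,X)),D),P);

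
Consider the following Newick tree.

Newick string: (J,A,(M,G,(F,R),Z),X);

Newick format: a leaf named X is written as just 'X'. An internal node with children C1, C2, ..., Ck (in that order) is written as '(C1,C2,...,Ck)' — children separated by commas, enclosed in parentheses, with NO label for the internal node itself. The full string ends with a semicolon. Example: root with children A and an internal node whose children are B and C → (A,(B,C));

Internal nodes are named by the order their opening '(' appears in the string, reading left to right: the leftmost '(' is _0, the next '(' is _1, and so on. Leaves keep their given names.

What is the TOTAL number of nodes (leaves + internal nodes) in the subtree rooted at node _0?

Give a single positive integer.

Answer: 11

Derivation:
Newick: (J,A,(M,G,(F,R),Z),X);
Locate _0: it is the '(' at position 0 (the 1st '(' reading left to right).
Query: subtree rooted at _0
_0: subtree_size = 1 + 10
  J: subtree_size = 1 + 0
  A: subtree_size = 1 + 0
  _1: subtree_size = 1 + 6
    M: subtree_size = 1 + 0
    G: subtree_size = 1 + 0
    _2: subtree_size = 1 + 2
      F: subtree_size = 1 + 0
      R: subtree_size = 1 + 0
    Z: subtree_size = 1 + 0
  X: subtree_size = 1 + 0
Total subtree size of _0: 11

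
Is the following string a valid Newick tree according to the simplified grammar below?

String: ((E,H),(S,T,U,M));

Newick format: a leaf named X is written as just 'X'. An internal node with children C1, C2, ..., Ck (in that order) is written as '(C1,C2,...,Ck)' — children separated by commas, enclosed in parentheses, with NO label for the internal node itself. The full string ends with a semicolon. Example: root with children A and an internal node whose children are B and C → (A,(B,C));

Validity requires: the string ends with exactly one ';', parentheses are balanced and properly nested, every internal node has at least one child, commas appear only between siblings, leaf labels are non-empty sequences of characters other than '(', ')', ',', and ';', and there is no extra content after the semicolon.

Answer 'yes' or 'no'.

Input: ((E,H),(S,T,U,M));
Paren balance: 3 '(' vs 3 ')' OK
Ends with single ';': True
Full parse: OK
Valid: True

Answer: yes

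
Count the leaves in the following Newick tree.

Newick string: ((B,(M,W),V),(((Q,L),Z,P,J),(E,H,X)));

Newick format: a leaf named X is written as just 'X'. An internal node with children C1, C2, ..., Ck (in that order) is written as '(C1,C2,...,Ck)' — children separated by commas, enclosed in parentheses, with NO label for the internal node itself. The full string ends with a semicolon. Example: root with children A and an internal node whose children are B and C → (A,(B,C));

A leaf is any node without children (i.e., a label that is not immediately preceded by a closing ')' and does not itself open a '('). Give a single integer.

Answer: 12

Derivation:
Newick: ((B,(M,W),V),(((Q,L),Z,P,J),(E,H,X)));
Scan left-to-right; a leaf is any maximal label run not followed by '(':
  pos 2: leaf 'B' → count = 1
  pos 5: leaf 'M' → count = 2
  pos 7: leaf 'W' → count = 3
  pos 10: leaf 'V' → count = 4
  pos 16: leaf 'Q' → count = 5
  pos 18: leaf 'L' → count = 6
  pos 21: leaf 'Z' → count = 7
  pos 23: leaf 'P' → count = 8
  pos 25: leaf 'J' → count = 9
  pos 29: leaf 'E' → count = 10
  pos 31: leaf 'H' → count = 11
  pos 33: leaf 'X' → count = 12
Total leaves: 12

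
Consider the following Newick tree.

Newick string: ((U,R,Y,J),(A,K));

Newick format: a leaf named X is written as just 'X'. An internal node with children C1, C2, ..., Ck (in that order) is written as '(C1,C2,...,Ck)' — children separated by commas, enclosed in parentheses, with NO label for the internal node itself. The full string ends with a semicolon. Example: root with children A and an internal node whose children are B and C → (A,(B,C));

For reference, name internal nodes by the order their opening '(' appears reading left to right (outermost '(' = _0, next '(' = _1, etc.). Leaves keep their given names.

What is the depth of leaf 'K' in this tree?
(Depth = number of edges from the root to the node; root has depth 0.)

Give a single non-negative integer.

Newick: ((U,R,Y,J),(A,K));
Naming internals by '(' encounter order: outermost '(' = _0, next = _1, ...
Query node: K
Path from root: _0 -> _2 -> K
Depth of K: 2 (number of edges from root)

Answer: 2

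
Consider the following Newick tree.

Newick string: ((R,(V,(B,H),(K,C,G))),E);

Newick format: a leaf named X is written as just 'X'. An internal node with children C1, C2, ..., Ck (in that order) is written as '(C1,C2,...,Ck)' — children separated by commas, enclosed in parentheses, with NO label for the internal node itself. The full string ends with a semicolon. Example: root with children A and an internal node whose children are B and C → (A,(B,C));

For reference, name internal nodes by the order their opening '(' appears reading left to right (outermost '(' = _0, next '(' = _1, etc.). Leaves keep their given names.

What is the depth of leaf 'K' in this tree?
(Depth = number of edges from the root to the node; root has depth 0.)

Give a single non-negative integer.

Answer: 4

Derivation:
Newick: ((R,(V,(B,H),(K,C,G))),E);
Naming internals by '(' encounter order: outermost '(' = _0, next = _1, ...
Query node: K
Path from root: _0 -> _1 -> _2 -> _4 -> K
Depth of K: 4 (number of edges from root)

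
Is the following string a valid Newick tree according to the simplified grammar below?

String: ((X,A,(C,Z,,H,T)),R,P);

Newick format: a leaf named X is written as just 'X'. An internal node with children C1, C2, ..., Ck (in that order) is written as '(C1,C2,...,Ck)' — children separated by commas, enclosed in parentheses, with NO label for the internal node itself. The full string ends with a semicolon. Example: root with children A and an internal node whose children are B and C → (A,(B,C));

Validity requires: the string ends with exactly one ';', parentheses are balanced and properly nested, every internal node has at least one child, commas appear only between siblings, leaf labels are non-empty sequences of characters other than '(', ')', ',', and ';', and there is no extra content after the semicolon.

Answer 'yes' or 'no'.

Answer: no

Derivation:
Input: ((X,A,(C,Z,,H,T)),R,P);
Paren balance: 3 '(' vs 3 ')' OK
Ends with single ';': True
Full parse: FAILS (empty leaf label at pos 11)
Valid: False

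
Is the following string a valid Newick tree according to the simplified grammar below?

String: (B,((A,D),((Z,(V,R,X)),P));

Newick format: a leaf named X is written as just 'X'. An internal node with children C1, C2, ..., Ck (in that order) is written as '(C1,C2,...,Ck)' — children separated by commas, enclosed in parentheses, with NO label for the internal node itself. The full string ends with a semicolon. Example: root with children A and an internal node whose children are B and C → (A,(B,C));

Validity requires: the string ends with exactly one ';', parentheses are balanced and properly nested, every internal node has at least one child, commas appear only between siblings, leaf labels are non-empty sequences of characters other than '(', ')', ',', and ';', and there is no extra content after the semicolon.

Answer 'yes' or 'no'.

Input: (B,((A,D),((Z,(V,R,X)),P));
Paren balance: 6 '(' vs 5 ')' MISMATCH
Ends with single ';': True
Full parse: FAILS (expected , or ) at pos 26)
Valid: False

Answer: no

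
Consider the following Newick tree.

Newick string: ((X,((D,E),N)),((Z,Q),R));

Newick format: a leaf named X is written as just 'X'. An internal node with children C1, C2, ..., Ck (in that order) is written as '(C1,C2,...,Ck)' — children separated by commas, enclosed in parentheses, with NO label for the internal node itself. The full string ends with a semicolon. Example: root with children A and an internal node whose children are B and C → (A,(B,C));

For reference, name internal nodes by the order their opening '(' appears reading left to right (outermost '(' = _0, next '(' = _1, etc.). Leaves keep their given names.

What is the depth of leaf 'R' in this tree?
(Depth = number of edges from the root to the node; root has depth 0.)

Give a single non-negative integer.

Newick: ((X,((D,E),N)),((Z,Q),R));
Naming internals by '(' encounter order: outermost '(' = _0, next = _1, ...
Query node: R
Path from root: _0 -> _4 -> R
Depth of R: 2 (number of edges from root)

Answer: 2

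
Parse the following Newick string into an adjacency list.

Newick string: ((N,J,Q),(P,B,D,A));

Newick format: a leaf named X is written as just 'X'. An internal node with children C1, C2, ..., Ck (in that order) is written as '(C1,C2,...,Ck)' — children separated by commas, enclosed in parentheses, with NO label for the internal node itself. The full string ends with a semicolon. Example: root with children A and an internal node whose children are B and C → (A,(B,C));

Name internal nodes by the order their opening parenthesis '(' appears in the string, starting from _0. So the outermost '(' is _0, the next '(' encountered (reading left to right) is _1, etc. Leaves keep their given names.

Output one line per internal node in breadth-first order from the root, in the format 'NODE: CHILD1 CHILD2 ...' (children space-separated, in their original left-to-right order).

Answer: _0: _1 _2
_1: N J Q
_2: P B D A

Derivation:
Input: ((N,J,Q),(P,B,D,A));
Scanning left-to-right, naming '(' by encounter order:
  pos 0: '(' -> open internal node _0 (depth 1)
  pos 1: '(' -> open internal node _1 (depth 2)
  pos 7: ')' -> close internal node _1 (now at depth 1)
  pos 9: '(' -> open internal node _2 (depth 2)
  pos 17: ')' -> close internal node _2 (now at depth 1)
  pos 18: ')' -> close internal node _0 (now at depth 0)
Total internal nodes: 3
BFS adjacency from root:
  _0: _1 _2
  _1: N J Q
  _2: P B D A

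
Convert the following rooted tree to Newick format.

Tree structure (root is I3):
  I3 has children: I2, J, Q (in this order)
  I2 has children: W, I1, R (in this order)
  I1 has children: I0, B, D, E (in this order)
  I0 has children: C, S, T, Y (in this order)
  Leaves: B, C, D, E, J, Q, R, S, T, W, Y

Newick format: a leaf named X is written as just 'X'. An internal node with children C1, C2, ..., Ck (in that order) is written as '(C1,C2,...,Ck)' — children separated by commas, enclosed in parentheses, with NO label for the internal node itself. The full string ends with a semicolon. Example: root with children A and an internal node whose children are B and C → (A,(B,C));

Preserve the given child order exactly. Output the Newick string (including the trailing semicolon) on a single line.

Answer: ((W,((C,S,T,Y),B,D,E),R),J,Q);

Derivation:
internal I3 with children ['I2', 'J', 'Q']
  internal I2 with children ['W', 'I1', 'R']
    leaf 'W' → 'W'
    internal I1 with children ['I0', 'B', 'D', 'E']
      internal I0 with children ['C', 'S', 'T', 'Y']
        leaf 'C' → 'C'
        leaf 'S' → 'S'
        leaf 'T' → 'T'
        leaf 'Y' → 'Y'
      → '(C,S,T,Y)'
      leaf 'B' → 'B'
      leaf 'D' → 'D'
      leaf 'E' → 'E'
    → '((C,S,T,Y),B,D,E)'
    leaf 'R' → 'R'
  → '(W,((C,S,T,Y),B,D,E),R)'
  leaf 'J' → 'J'
  leaf 'Q' → 'Q'
→ '((W,((C,S,T,Y),B,D,E),R),J,Q)'
Final: ((W,((C,S,T,Y),B,D,E),R),J,Q);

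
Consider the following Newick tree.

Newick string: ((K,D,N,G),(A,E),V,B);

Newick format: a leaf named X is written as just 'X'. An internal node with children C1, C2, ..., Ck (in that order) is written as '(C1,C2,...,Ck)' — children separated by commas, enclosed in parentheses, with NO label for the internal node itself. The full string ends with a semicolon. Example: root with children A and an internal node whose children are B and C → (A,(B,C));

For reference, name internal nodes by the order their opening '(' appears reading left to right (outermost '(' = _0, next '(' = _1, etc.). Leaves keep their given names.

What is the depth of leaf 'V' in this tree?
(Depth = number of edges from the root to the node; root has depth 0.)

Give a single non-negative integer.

Newick: ((K,D,N,G),(A,E),V,B);
Naming internals by '(' encounter order: outermost '(' = _0, next = _1, ...
Query node: V
Path from root: _0 -> V
Depth of V: 1 (number of edges from root)

Answer: 1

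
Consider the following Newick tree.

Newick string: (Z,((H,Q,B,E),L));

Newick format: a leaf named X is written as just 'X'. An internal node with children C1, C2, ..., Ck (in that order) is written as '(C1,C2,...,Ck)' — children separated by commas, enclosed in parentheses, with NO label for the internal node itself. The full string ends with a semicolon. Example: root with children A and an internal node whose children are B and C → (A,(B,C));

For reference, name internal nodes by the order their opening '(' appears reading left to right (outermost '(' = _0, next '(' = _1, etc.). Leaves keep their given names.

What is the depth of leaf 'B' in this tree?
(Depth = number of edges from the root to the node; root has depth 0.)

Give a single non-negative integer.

Newick: (Z,((H,Q,B,E),L));
Naming internals by '(' encounter order: outermost '(' = _0, next = _1, ...
Query node: B
Path from root: _0 -> _1 -> _2 -> B
Depth of B: 3 (number of edges from root)

Answer: 3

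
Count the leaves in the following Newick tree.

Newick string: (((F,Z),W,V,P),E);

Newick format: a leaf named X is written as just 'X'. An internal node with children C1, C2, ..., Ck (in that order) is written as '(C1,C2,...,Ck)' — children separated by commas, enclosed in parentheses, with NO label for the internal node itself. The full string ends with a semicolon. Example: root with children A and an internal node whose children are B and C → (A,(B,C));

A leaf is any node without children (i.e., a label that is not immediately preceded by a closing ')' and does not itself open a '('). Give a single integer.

Newick: (((F,Z),W,V,P),E);
Scan left-to-right; a leaf is any maximal label run not followed by '(':
  pos 3: leaf 'F' → count = 1
  pos 5: leaf 'Z' → count = 2
  pos 8: leaf 'W' → count = 3
  pos 10: leaf 'V' → count = 4
  pos 12: leaf 'P' → count = 5
  pos 15: leaf 'E' → count = 6
Total leaves: 6

Answer: 6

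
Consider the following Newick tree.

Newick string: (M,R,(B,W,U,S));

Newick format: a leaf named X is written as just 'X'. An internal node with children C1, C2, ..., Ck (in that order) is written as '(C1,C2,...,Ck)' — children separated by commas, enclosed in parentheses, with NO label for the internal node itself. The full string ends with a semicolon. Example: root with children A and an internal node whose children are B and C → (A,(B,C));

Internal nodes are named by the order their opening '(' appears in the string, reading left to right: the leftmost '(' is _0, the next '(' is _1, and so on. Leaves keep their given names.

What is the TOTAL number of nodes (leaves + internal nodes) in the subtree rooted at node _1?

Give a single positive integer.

Newick: (M,R,(B,W,U,S));
Locate _1: it is the '(' at position 5 (the 2nd '(' reading left to right).
Query: subtree rooted at _1
_1: subtree_size = 1 + 4
  B: subtree_size = 1 + 0
  W: subtree_size = 1 + 0
  U: subtree_size = 1 + 0
  S: subtree_size = 1 + 0
Total subtree size of _1: 5

Answer: 5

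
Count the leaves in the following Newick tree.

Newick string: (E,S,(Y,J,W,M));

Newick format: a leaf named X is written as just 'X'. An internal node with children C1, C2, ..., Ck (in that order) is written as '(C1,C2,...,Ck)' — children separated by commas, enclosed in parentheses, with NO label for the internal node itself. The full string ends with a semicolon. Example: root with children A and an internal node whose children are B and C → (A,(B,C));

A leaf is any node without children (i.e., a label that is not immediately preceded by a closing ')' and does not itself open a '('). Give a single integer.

Answer: 6

Derivation:
Newick: (E,S,(Y,J,W,M));
Scan left-to-right; a leaf is any maximal label run not followed by '(':
  pos 1: leaf 'E' → count = 1
  pos 3: leaf 'S' → count = 2
  pos 6: leaf 'Y' → count = 3
  pos 8: leaf 'J' → count = 4
  pos 10: leaf 'W' → count = 5
  pos 12: leaf 'M' → count = 6
Total leaves: 6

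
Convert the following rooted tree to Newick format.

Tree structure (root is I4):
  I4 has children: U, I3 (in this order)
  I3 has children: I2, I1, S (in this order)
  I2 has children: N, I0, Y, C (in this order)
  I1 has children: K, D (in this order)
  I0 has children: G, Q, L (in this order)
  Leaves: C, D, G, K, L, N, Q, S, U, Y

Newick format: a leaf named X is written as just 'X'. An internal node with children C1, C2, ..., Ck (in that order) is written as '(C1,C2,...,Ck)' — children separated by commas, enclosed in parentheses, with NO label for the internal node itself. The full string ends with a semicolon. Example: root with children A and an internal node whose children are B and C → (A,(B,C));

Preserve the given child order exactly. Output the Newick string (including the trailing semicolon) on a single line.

internal I4 with children ['U', 'I3']
  leaf 'U' → 'U'
  internal I3 with children ['I2', 'I1', 'S']
    internal I2 with children ['N', 'I0', 'Y', 'C']
      leaf 'N' → 'N'
      internal I0 with children ['G', 'Q', 'L']
        leaf 'G' → 'G'
        leaf 'Q' → 'Q'
        leaf 'L' → 'L'
      → '(G,Q,L)'
      leaf 'Y' → 'Y'
      leaf 'C' → 'C'
    → '(N,(G,Q,L),Y,C)'
    internal I1 with children ['K', 'D']
      leaf 'K' → 'K'
      leaf 'D' → 'D'
    → '(K,D)'
    leaf 'S' → 'S'
  → '((N,(G,Q,L),Y,C),(K,D),S)'
→ '(U,((N,(G,Q,L),Y,C),(K,D),S))'
Final: (U,((N,(G,Q,L),Y,C),(K,D),S));

Answer: (U,((N,(G,Q,L),Y,C),(K,D),S));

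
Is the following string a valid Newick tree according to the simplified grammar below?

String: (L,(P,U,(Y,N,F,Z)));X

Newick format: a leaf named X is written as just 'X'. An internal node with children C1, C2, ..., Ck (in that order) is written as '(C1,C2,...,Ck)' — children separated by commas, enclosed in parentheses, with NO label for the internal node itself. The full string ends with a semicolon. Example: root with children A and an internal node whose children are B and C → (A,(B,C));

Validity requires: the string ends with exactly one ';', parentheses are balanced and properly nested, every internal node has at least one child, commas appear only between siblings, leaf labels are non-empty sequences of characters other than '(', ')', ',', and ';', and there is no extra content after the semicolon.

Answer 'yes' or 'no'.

Input: (L,(P,U,(Y,N,F,Z)));X
Paren balance: 3 '(' vs 3 ')' OK
Ends with single ';': False
Full parse: FAILS (must end with ;)
Valid: False

Answer: no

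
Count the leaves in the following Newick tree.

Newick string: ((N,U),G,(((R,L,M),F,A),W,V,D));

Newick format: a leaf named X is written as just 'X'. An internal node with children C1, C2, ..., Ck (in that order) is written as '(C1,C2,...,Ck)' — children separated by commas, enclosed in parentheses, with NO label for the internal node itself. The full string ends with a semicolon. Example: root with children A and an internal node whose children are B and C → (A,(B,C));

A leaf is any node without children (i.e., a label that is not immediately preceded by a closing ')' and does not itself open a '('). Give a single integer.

Answer: 11

Derivation:
Newick: ((N,U),G,(((R,L,M),F,A),W,V,D));
Scan left-to-right; a leaf is any maximal label run not followed by '(':
  pos 2: leaf 'N' → count = 1
  pos 4: leaf 'U' → count = 2
  pos 7: leaf 'G' → count = 3
  pos 12: leaf 'R' → count = 4
  pos 14: leaf 'L' → count = 5
  pos 16: leaf 'M' → count = 6
  pos 19: leaf 'F' → count = 7
  pos 21: leaf 'A' → count = 8
  pos 24: leaf 'W' → count = 9
  pos 26: leaf 'V' → count = 10
  pos 28: leaf 'D' → count = 11
Total leaves: 11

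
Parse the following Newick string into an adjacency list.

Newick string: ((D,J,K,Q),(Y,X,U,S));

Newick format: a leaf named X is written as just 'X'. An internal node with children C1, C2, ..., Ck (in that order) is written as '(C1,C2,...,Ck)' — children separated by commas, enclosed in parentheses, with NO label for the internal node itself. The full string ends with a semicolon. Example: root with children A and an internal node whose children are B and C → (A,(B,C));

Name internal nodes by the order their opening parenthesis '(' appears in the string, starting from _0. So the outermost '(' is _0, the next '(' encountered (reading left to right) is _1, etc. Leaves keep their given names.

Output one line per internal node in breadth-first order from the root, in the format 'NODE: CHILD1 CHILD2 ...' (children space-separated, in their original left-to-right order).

Input: ((D,J,K,Q),(Y,X,U,S));
Scanning left-to-right, naming '(' by encounter order:
  pos 0: '(' -> open internal node _0 (depth 1)
  pos 1: '(' -> open internal node _1 (depth 2)
  pos 9: ')' -> close internal node _1 (now at depth 1)
  pos 11: '(' -> open internal node _2 (depth 2)
  pos 19: ')' -> close internal node _2 (now at depth 1)
  pos 20: ')' -> close internal node _0 (now at depth 0)
Total internal nodes: 3
BFS adjacency from root:
  _0: _1 _2
  _1: D J K Q
  _2: Y X U S

Answer: _0: _1 _2
_1: D J K Q
_2: Y X U S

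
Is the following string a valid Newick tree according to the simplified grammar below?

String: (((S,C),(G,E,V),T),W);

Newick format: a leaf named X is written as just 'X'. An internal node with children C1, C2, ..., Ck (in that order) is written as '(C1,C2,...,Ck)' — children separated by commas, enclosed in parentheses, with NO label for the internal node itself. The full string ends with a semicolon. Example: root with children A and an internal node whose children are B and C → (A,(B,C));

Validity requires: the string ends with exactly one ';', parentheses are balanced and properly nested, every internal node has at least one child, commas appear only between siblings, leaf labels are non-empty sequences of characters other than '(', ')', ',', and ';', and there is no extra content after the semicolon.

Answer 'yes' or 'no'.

Answer: yes

Derivation:
Input: (((S,C),(G,E,V),T),W);
Paren balance: 4 '(' vs 4 ')' OK
Ends with single ';': True
Full parse: OK
Valid: True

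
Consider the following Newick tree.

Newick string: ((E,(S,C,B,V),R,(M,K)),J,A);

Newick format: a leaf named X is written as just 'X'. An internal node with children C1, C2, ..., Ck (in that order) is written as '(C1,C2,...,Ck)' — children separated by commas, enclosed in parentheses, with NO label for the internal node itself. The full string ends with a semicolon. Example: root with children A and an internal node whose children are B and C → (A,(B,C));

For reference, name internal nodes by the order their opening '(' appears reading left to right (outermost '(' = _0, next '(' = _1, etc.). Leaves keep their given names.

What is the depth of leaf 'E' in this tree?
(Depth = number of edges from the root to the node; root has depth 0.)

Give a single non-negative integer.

Newick: ((E,(S,C,B,V),R,(M,K)),J,A);
Naming internals by '(' encounter order: outermost '(' = _0, next = _1, ...
Query node: E
Path from root: _0 -> _1 -> E
Depth of E: 2 (number of edges from root)

Answer: 2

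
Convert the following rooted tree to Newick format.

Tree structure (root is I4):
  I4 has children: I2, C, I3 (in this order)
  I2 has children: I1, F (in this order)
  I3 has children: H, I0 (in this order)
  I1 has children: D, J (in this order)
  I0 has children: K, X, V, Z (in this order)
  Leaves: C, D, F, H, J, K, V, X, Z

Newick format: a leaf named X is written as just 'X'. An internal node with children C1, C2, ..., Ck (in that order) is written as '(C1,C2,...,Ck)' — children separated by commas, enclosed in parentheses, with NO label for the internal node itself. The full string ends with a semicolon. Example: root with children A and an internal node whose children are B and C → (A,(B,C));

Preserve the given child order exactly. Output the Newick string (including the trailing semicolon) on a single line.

internal I4 with children ['I2', 'C', 'I3']
  internal I2 with children ['I1', 'F']
    internal I1 with children ['D', 'J']
      leaf 'D' → 'D'
      leaf 'J' → 'J'
    → '(D,J)'
    leaf 'F' → 'F'
  → '((D,J),F)'
  leaf 'C' → 'C'
  internal I3 with children ['H', 'I0']
    leaf 'H' → 'H'
    internal I0 with children ['K', 'X', 'V', 'Z']
      leaf 'K' → 'K'
      leaf 'X' → 'X'
      leaf 'V' → 'V'
      leaf 'Z' → 'Z'
    → '(K,X,V,Z)'
  → '(H,(K,X,V,Z))'
→ '(((D,J),F),C,(H,(K,X,V,Z)))'
Final: (((D,J),F),C,(H,(K,X,V,Z)));

Answer: (((D,J),F),C,(H,(K,X,V,Z)));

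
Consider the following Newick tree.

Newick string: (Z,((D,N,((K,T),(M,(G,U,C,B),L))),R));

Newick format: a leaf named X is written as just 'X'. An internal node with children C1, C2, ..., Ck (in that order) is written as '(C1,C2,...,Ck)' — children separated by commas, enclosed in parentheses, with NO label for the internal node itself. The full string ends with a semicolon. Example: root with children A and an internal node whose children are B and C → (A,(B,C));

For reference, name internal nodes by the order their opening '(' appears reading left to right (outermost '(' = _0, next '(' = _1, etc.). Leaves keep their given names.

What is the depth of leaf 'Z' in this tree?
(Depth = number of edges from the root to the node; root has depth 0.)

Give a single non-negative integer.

Newick: (Z,((D,N,((K,T),(M,(G,U,C,B),L))),R));
Naming internals by '(' encounter order: outermost '(' = _0, next = _1, ...
Query node: Z
Path from root: _0 -> Z
Depth of Z: 1 (number of edges from root)

Answer: 1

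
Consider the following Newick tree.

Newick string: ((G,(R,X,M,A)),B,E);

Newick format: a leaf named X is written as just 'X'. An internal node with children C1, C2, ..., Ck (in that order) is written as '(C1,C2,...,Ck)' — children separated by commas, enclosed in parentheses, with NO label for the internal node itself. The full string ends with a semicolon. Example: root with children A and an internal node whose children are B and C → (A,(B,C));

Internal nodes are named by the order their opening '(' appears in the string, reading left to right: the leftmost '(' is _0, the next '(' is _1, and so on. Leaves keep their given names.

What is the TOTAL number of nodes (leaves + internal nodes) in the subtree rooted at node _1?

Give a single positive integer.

Newick: ((G,(R,X,M,A)),B,E);
Locate _1: it is the '(' at position 1 (the 2nd '(' reading left to right).
Query: subtree rooted at _1
_1: subtree_size = 1 + 6
  G: subtree_size = 1 + 0
  _2: subtree_size = 1 + 4
    R: subtree_size = 1 + 0
    X: subtree_size = 1 + 0
    M: subtree_size = 1 + 0
    A: subtree_size = 1 + 0
Total subtree size of _1: 7

Answer: 7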